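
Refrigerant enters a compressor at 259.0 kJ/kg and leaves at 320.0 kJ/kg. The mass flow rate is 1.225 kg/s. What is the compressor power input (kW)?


dh = 320.0 - 259.0 = 61.0 kJ/kg
W = m_dot * dh = 1.225 * 61.0 = 74.73 kW

74.73


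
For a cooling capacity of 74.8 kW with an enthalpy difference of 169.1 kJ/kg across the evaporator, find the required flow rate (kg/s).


m_dot = Q / dh
m_dot = 74.8 / 169.1
m_dot = 0.4423 kg/s

0.4423


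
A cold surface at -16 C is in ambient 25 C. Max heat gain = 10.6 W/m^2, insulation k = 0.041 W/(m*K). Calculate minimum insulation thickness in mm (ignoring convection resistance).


dT = 25 - (-16) = 41 K
thickness = k * dT / q_max * 1000
thickness = 0.041 * 41 / 10.6 * 1000
thickness = 158.6 mm

158.6


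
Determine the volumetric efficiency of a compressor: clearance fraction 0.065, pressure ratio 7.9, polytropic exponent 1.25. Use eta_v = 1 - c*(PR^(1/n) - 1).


PR^(1/n) = 7.9^(1/1.25) = 5.22518502
eta_v = 1 - 0.065 * (5.22518502 - 1)
eta_v = 0.7254

0.7254


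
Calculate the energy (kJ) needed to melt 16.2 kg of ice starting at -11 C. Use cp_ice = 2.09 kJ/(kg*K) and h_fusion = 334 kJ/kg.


Sensible heat = cp * dT = 2.09 * 11 = 22.99 kJ/kg
Total per kg = 22.99 + 334 = 356.99 kJ/kg
Q = m * total = 16.2 * 356.99
Q = 5783.2 kJ

5783.2


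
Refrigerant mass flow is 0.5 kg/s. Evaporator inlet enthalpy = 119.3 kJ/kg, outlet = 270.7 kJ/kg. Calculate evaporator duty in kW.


dh = 270.7 - 119.3 = 151.4 kJ/kg
Q_evap = m_dot * dh = 0.5 * 151.4
Q_evap = 75.7 kW

75.7


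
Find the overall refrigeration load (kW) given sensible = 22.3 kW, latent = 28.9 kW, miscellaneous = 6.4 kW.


Q_total = Q_s + Q_l + Q_misc
Q_total = 22.3 + 28.9 + 6.4
Q_total = 57.6 kW

57.6


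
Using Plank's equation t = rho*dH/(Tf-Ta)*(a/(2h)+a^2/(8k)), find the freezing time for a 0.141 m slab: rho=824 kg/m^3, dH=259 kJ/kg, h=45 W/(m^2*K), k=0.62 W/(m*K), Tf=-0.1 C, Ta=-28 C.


dT = -0.1 - (-28) = 27.9 K
term1 = a/(2h) = 0.141/(2*45) = 0.001566666667
term2 = a^2/(8k) = 0.141^2/(8*0.62) = 0.004008266129
t = rho*dH*1000/dT * (term1 + term2)
t = 824*259*1000/27.9 * (0.001566666667 + 0.004008266129)
t = 42644 s

42644


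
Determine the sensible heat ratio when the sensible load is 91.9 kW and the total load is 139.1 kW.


SHR = Q_sensible / Q_total
SHR = 91.9 / 139.1
SHR = 0.661

0.661


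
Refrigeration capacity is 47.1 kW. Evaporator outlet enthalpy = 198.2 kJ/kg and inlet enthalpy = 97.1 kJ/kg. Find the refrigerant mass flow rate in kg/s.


dh = 198.2 - 97.1 = 101.1 kJ/kg
m_dot = Q / dh = 47.1 / 101.1 = 0.4659 kg/s

0.4659


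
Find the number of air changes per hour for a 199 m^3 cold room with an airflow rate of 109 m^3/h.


ACH = flow / volume
ACH = 109 / 199
ACH = 0.548

0.548


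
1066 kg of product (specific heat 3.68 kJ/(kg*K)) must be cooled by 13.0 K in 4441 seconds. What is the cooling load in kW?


Q = m * cp * dT / t
Q = 1066 * 3.68 * 13.0 / 4441
Q = 11.483 kW

11.483


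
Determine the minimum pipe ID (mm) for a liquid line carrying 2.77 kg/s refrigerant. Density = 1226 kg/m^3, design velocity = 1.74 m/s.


A = m_dot / (rho * v) = 2.77 / (1226 * 1.74) = 0.001298494309 m^2
d = sqrt(4*A/pi) * 1000
d = 40.7 mm

40.7


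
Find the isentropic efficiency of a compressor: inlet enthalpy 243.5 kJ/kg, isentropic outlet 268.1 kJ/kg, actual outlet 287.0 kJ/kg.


dh_ideal = 268.1 - 243.5 = 24.6 kJ/kg
dh_actual = 287.0 - 243.5 = 43.5 kJ/kg
eta_s = dh_ideal / dh_actual = 24.6 / 43.5
eta_s = 0.5655

0.5655


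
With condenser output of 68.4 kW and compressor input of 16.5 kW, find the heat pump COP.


COP_hp = Q_cond / W
COP_hp = 68.4 / 16.5
COP_hp = 4.145

4.145


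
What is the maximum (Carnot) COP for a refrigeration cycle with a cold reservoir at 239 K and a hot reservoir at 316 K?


dT = 316 - 239 = 77 K
COP_carnot = T_cold / dT = 239 / 77
COP_carnot = 3.104

3.104


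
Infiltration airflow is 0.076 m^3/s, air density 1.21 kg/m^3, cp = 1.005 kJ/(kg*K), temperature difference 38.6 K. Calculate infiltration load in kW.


Q = V_dot * rho * cp * dT
Q = 0.076 * 1.21 * 1.005 * 38.6
Q = 3.567 kW

3.567


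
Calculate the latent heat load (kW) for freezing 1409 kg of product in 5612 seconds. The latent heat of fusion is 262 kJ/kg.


Q_lat = m * h_fg / t
Q_lat = 1409 * 262 / 5612
Q_lat = 65.78 kW

65.78


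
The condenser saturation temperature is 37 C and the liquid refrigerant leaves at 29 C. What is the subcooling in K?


Subcooling = T_cond - T_liquid
Subcooling = 37 - 29
Subcooling = 8 K

8


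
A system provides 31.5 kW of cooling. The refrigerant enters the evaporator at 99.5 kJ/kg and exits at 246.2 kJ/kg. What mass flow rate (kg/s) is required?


dh = 246.2 - 99.5 = 146.7 kJ/kg
m_dot = Q / dh = 31.5 / 146.7 = 0.2147 kg/s

0.2147


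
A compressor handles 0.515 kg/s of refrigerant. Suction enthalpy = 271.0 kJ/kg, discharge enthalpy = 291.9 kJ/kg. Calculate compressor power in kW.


dh = 291.9 - 271.0 = 20.9 kJ/kg
W = m_dot * dh = 0.515 * 20.9 = 10.76 kW

10.76


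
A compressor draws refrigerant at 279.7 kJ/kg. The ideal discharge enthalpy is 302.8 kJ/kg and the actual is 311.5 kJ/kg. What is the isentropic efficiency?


dh_ideal = 302.8 - 279.7 = 23.1 kJ/kg
dh_actual = 311.5 - 279.7 = 31.8 kJ/kg
eta_s = dh_ideal / dh_actual = 23.1 / 31.8
eta_s = 0.7264

0.7264


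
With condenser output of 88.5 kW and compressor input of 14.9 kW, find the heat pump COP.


COP_hp = Q_cond / W
COP_hp = 88.5 / 14.9
COP_hp = 5.94

5.94


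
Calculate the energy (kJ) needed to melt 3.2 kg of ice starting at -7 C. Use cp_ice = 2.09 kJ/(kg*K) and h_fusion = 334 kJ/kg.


Sensible heat = cp * dT = 2.09 * 7 = 14.63 kJ/kg
Total per kg = 14.63 + 334 = 348.63 kJ/kg
Q = m * total = 3.2 * 348.63
Q = 1115.6 kJ

1115.6


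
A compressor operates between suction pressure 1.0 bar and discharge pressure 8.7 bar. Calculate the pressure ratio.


PR = P_high / P_low
PR = 8.7 / 1.0
PR = 8.7

8.7


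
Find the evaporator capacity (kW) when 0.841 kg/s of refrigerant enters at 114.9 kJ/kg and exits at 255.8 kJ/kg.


dh = 255.8 - 114.9 = 140.9 kJ/kg
Q_evap = m_dot * dh = 0.841 * 140.9
Q_evap = 118.5 kW

118.5


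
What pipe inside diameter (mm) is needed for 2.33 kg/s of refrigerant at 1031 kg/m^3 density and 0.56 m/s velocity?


A = m_dot / (rho * v) = 2.33 / (1031 * 0.56) = 0.004035610364 m^2
d = sqrt(4*A/pi) * 1000
d = 71.7 mm

71.7


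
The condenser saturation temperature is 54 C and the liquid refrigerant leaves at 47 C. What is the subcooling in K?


Subcooling = T_cond - T_liquid
Subcooling = 54 - 47
Subcooling = 7 K

7


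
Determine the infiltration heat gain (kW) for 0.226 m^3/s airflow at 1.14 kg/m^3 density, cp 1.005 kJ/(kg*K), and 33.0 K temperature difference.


Q = V_dot * rho * cp * dT
Q = 0.226 * 1.14 * 1.005 * 33.0
Q = 8.545 kW

8.545


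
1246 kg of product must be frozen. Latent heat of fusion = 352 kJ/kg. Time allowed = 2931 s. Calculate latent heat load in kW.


Q_lat = m * h_fg / t
Q_lat = 1246 * 352 / 2931
Q_lat = 149.64 kW

149.64


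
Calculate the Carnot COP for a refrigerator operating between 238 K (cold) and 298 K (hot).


dT = 298 - 238 = 60 K
COP_carnot = T_cold / dT = 238 / 60
COP_carnot = 3.967

3.967


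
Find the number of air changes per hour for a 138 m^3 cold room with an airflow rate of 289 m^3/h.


ACH = flow / volume
ACH = 289 / 138
ACH = 2.094

2.094


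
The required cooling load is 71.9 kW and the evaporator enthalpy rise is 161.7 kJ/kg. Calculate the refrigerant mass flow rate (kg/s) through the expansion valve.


m_dot = Q / dh
m_dot = 71.9 / 161.7
m_dot = 0.4447 kg/s

0.4447


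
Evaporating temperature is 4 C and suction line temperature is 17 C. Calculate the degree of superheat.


Superheat = T_suction - T_evap
Superheat = 17 - (4)
Superheat = 13 K

13


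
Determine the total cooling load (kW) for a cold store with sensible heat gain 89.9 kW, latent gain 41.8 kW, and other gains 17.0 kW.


Q_total = Q_s + Q_l + Q_misc
Q_total = 89.9 + 41.8 + 17.0
Q_total = 148.7 kW

148.7


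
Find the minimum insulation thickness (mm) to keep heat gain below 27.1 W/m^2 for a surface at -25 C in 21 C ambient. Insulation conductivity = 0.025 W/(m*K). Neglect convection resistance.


dT = 21 - (-25) = 46 K
thickness = k * dT / q_max * 1000
thickness = 0.025 * 46 / 27.1 * 1000
thickness = 42.4 mm

42.4


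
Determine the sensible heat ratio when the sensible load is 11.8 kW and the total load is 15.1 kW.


SHR = Q_sensible / Q_total
SHR = 11.8 / 15.1
SHR = 0.781

0.781


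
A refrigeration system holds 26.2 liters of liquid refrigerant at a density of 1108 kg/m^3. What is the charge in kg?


Charge = V * rho / 1000
Charge = 26.2 * 1108 / 1000
Charge = 29.03 kg

29.03


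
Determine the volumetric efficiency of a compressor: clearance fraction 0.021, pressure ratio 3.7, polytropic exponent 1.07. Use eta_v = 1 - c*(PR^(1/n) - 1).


PR^(1/n) = 3.7^(1/1.07) = 3.39648459
eta_v = 1 - 0.021 * (3.39648459 - 1)
eta_v = 0.9497

0.9497


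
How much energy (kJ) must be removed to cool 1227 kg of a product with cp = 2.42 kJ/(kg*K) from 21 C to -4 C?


dT = 21 - (-4) = 25 K
Q = m * cp * dT = 1227 * 2.42 * 25
Q = 74234 kJ

74234


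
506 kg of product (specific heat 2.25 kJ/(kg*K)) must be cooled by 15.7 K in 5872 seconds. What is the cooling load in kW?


Q = m * cp * dT / t
Q = 506 * 2.25 * 15.7 / 5872
Q = 3.044 kW

3.044


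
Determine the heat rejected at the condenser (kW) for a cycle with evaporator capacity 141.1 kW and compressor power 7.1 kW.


Q_cond = Q_evap + W
Q_cond = 141.1 + 7.1
Q_cond = 148.2 kW

148.2


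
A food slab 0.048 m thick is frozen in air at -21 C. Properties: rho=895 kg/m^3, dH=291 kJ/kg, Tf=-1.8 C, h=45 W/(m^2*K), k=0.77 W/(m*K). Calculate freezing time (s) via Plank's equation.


dT = -1.8 - (-21) = 19.2 K
term1 = a/(2h) = 0.048/(2*45) = 0.0005333333333
term2 = a^2/(8k) = 0.048^2/(8*0.77) = 0.000374025974
t = rho*dH*1000/dT * (term1 + term2)
t = 895*291*1000/19.2 * (0.0005333333333 + 0.000374025974)
t = 12308 s

12308


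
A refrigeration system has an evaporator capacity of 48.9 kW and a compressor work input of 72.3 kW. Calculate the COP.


COP = Q_evap / W
COP = 48.9 / 72.3
COP = 0.676

0.676


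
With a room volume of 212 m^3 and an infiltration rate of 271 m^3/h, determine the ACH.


ACH = flow / volume
ACH = 271 / 212
ACH = 1.278

1.278


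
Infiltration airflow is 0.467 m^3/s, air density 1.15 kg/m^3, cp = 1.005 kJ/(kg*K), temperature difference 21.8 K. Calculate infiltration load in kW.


Q = V_dot * rho * cp * dT
Q = 0.467 * 1.15 * 1.005 * 21.8
Q = 11.766 kW

11.766


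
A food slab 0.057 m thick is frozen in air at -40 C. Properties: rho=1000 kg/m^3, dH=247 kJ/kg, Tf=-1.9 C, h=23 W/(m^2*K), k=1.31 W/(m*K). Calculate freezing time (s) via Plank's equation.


dT = -1.9 - (-40) = 38.1 K
term1 = a/(2h) = 0.057/(2*23) = 0.001239130435
term2 = a^2/(8k) = 0.057^2/(8*1.31) = 0.000310019084
t = rho*dH*1000/dT * (term1 + term2)
t = 1000*247*1000/38.1 * (0.001239130435 + 0.000310019084)
t = 10043 s

10043


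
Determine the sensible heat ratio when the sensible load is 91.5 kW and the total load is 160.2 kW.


SHR = Q_sensible / Q_total
SHR = 91.5 / 160.2
SHR = 0.571

0.571


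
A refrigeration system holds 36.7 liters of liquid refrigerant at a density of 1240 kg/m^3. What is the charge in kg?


Charge = V * rho / 1000
Charge = 36.7 * 1240 / 1000
Charge = 45.51 kg

45.51


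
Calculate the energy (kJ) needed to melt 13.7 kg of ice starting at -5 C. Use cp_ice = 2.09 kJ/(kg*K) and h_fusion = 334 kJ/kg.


Sensible heat = cp * dT = 2.09 * 5 = 10.45 kJ/kg
Total per kg = 10.45 + 334 = 344.45 kJ/kg
Q = m * total = 13.7 * 344.45
Q = 4719.0 kJ

4719.0


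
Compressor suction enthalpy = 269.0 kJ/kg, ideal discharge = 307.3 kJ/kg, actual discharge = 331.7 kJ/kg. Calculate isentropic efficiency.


dh_ideal = 307.3 - 269.0 = 38.3 kJ/kg
dh_actual = 331.7 - 269.0 = 62.7 kJ/kg
eta_s = dh_ideal / dh_actual = 38.3 / 62.7
eta_s = 0.6108

0.6108


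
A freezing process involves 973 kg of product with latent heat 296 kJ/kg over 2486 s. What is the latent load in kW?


Q_lat = m * h_fg / t
Q_lat = 973 * 296 / 2486
Q_lat = 115.85 kW

115.85


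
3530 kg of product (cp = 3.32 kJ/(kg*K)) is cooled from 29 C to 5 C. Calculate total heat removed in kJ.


dT = 29 - (5) = 24 K
Q = m * cp * dT = 3530 * 3.32 * 24
Q = 281270 kJ

281270


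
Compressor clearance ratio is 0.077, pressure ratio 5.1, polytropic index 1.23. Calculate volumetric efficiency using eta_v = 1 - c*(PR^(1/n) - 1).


PR^(1/n) = 5.1^(1/1.23) = 3.7606274
eta_v = 1 - 0.077 * (3.7606274 - 1)
eta_v = 0.7874

0.7874


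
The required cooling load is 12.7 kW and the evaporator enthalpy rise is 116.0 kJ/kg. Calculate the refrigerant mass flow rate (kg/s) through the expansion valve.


m_dot = Q / dh
m_dot = 12.7 / 116.0
m_dot = 0.1095 kg/s

0.1095


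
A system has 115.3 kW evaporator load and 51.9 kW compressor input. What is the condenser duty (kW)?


Q_cond = Q_evap + W
Q_cond = 115.3 + 51.9
Q_cond = 167.2 kW

167.2


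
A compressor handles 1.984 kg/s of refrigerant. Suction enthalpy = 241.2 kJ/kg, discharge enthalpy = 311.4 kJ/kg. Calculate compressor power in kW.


dh = 311.4 - 241.2 = 70.2 kJ/kg
W = m_dot * dh = 1.984 * 70.2 = 139.28 kW

139.28


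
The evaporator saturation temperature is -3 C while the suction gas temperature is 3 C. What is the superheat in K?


Superheat = T_suction - T_evap
Superheat = 3 - (-3)
Superheat = 6 K

6


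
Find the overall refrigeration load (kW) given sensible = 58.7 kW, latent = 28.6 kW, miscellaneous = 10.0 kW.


Q_total = Q_s + Q_l + Q_misc
Q_total = 58.7 + 28.6 + 10.0
Q_total = 97.3 kW

97.3


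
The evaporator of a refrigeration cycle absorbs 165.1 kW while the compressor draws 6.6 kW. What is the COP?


COP = Q_evap / W
COP = 165.1 / 6.6
COP = 25.015

25.015


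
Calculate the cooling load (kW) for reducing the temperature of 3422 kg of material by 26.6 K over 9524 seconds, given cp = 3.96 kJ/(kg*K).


Q = m * cp * dT / t
Q = 3422 * 3.96 * 26.6 / 9524
Q = 37.848 kW

37.848


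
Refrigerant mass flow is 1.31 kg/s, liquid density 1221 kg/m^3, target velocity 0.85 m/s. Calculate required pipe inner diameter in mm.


A = m_dot / (rho * v) = 1.31 / (1221 * 0.85) = 0.001262224792 m^2
d = sqrt(4*A/pi) * 1000
d = 40.1 mm

40.1


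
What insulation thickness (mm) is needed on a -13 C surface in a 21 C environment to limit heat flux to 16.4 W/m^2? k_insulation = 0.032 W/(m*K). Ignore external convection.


dT = 21 - (-13) = 34 K
thickness = k * dT / q_max * 1000
thickness = 0.032 * 34 / 16.4 * 1000
thickness = 66.3 mm

66.3


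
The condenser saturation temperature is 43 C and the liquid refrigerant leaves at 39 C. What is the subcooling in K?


Subcooling = T_cond - T_liquid
Subcooling = 43 - 39
Subcooling = 4 K

4


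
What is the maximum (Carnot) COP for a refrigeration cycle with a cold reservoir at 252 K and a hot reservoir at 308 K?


dT = 308 - 252 = 56 K
COP_carnot = T_cold / dT = 252 / 56
COP_carnot = 4.5

4.5


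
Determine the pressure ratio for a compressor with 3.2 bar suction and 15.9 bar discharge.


PR = P_high / P_low
PR = 15.9 / 3.2
PR = 4.969

4.969


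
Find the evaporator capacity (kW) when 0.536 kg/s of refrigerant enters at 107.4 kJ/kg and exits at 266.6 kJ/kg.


dh = 266.6 - 107.4 = 159.2 kJ/kg
Q_evap = m_dot * dh = 0.536 * 159.2
Q_evap = 85.33 kW

85.33


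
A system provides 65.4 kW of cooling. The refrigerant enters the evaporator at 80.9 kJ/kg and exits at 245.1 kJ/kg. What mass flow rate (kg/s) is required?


dh = 245.1 - 80.9 = 164.2 kJ/kg
m_dot = Q / dh = 65.4 / 164.2 = 0.3983 kg/s

0.3983


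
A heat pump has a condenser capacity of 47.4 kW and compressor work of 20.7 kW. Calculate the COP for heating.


COP_hp = Q_cond / W
COP_hp = 47.4 / 20.7
COP_hp = 2.29

2.29


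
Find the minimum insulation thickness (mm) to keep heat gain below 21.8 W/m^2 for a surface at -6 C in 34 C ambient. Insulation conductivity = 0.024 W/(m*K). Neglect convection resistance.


dT = 34 - (-6) = 40 K
thickness = k * dT / q_max * 1000
thickness = 0.024 * 40 / 21.8 * 1000
thickness = 44.0 mm

44.0


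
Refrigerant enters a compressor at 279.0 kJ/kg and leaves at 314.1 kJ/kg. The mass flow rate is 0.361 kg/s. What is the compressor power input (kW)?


dh = 314.1 - 279.0 = 35.1 kJ/kg
W = m_dot * dh = 0.361 * 35.1 = 12.67 kW

12.67


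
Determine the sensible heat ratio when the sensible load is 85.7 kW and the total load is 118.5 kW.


SHR = Q_sensible / Q_total
SHR = 85.7 / 118.5
SHR = 0.723

0.723


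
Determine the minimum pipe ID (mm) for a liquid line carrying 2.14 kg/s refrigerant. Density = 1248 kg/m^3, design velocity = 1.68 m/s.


A = m_dot / (rho * v) = 2.14 / (1248 * 1.68) = 0.001020680708 m^2
d = sqrt(4*A/pi) * 1000
d = 36.0 mm

36.0


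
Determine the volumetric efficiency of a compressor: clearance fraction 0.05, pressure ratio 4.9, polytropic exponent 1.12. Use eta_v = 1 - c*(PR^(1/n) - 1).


PR^(1/n) = 4.9^(1/1.12) = 4.13282009
eta_v = 1 - 0.05 * (4.13282009 - 1)
eta_v = 0.8434

0.8434


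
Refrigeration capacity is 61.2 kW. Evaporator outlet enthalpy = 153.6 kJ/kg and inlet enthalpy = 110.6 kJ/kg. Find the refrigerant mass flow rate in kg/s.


dh = 153.6 - 110.6 = 43.0 kJ/kg
m_dot = Q / dh = 61.2 / 43.0 = 1.4233 kg/s

1.4233


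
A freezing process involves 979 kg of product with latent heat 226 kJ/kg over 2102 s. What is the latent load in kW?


Q_lat = m * h_fg / t
Q_lat = 979 * 226 / 2102
Q_lat = 105.26 kW

105.26


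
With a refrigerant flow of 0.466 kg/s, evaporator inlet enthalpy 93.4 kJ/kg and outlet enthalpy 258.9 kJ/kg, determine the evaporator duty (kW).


dh = 258.9 - 93.4 = 165.5 kJ/kg
Q_evap = m_dot * dh = 0.466 * 165.5
Q_evap = 77.12 kW

77.12


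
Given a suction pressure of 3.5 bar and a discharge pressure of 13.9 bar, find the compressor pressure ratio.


PR = P_high / P_low
PR = 13.9 / 3.5
PR = 3.971

3.971


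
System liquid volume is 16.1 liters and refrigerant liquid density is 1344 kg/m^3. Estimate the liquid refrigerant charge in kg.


Charge = V * rho / 1000
Charge = 16.1 * 1344 / 1000
Charge = 21.64 kg

21.64


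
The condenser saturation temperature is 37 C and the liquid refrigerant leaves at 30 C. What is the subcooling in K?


Subcooling = T_cond - T_liquid
Subcooling = 37 - 30
Subcooling = 7 K

7


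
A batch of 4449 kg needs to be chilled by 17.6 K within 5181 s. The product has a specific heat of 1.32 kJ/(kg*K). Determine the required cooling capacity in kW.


Q = m * cp * dT / t
Q = 4449 * 1.32 * 17.6 / 5181
Q = 19.95 kW

19.95


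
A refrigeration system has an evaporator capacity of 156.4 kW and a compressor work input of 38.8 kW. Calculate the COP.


COP = Q_evap / W
COP = 156.4 / 38.8
COP = 4.031

4.031


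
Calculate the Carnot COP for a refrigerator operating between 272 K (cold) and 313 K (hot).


dT = 313 - 272 = 41 K
COP_carnot = T_cold / dT = 272 / 41
COP_carnot = 6.634

6.634


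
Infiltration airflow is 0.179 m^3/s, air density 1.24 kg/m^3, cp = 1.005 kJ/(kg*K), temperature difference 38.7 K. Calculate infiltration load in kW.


Q = V_dot * rho * cp * dT
Q = 0.179 * 1.24 * 1.005 * 38.7
Q = 8.633 kW

8.633


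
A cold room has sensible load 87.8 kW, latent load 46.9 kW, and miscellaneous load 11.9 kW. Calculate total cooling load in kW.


Q_total = Q_s + Q_l + Q_misc
Q_total = 87.8 + 46.9 + 11.9
Q_total = 146.6 kW

146.6


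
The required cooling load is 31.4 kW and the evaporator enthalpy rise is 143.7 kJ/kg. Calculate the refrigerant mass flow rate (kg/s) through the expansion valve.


m_dot = Q / dh
m_dot = 31.4 / 143.7
m_dot = 0.2185 kg/s

0.2185


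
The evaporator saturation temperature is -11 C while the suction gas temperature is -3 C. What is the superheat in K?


Superheat = T_suction - T_evap
Superheat = -3 - (-11)
Superheat = 8 K

8


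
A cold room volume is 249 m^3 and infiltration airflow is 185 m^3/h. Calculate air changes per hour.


ACH = flow / volume
ACH = 185 / 249
ACH = 0.743

0.743


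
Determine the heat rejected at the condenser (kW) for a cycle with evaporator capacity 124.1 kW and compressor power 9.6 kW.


Q_cond = Q_evap + W
Q_cond = 124.1 + 9.6
Q_cond = 133.7 kW

133.7


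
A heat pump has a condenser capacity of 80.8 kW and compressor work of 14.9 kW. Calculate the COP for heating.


COP_hp = Q_cond / W
COP_hp = 80.8 / 14.9
COP_hp = 5.423

5.423


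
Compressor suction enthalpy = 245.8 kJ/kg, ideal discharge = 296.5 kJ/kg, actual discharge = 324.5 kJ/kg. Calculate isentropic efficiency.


dh_ideal = 296.5 - 245.8 = 50.7 kJ/kg
dh_actual = 324.5 - 245.8 = 78.7 kJ/kg
eta_s = dh_ideal / dh_actual = 50.7 / 78.7
eta_s = 0.6442

0.6442


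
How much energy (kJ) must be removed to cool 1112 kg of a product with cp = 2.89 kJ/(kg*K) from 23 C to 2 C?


dT = 23 - (2) = 21 K
Q = m * cp * dT = 1112 * 2.89 * 21
Q = 67487 kJ

67487


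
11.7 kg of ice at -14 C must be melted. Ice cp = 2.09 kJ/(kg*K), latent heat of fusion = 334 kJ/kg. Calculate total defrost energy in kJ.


Sensible heat = cp * dT = 2.09 * 14 = 29.26 kJ/kg
Total per kg = 29.26 + 334 = 363.26 kJ/kg
Q = m * total = 11.7 * 363.26
Q = 4250.1 kJ

4250.1


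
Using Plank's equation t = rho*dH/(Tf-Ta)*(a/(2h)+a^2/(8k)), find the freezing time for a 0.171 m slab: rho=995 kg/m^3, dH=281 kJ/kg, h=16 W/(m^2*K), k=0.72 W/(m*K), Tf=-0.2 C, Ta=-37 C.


dT = -0.2 - (-37) = 36.8 K
term1 = a/(2h) = 0.171/(2*16) = 0.00534375
term2 = a^2/(8k) = 0.171^2/(8*0.72) = 0.0050765625
t = rho*dH*1000/dT * (term1 + term2)
t = 995*281*1000/36.8 * (0.00534375 + 0.0050765625)
t = 79170 s

79170


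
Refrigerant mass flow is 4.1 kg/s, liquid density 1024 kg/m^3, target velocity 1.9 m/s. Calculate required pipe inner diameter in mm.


A = m_dot / (rho * v) = 4.1 / (1024 * 1.9) = 0.002107319079 m^2
d = sqrt(4*A/pi) * 1000
d = 51.8 mm

51.8


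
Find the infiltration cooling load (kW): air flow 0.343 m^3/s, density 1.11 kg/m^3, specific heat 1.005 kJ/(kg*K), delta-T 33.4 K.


Q = V_dot * rho * cp * dT
Q = 0.343 * 1.11 * 1.005 * 33.4
Q = 12.78 kW

12.78


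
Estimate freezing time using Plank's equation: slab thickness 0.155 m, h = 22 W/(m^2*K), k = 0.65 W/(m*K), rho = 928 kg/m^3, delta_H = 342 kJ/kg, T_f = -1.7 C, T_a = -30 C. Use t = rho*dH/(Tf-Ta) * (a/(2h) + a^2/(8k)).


dT = -1.7 - (-30) = 28.3 K
term1 = a/(2h) = 0.155/(2*22) = 0.003522727273
term2 = a^2/(8k) = 0.155^2/(8*0.65) = 0.004620192308
t = rho*dH*1000/dT * (term1 + term2)
t = 928*342*1000/28.3 * (0.003522727273 + 0.004620192308)
t = 91320 s

91320


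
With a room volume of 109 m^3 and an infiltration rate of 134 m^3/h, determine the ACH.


ACH = flow / volume
ACH = 134 / 109
ACH = 1.229

1.229


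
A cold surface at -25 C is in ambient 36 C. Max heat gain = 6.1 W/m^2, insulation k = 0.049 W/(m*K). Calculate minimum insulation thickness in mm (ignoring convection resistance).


dT = 36 - (-25) = 61 K
thickness = k * dT / q_max * 1000
thickness = 0.049 * 61 / 6.1 * 1000
thickness = 490.0 mm

490.0


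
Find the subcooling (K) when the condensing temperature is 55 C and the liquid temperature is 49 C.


Subcooling = T_cond - T_liquid
Subcooling = 55 - 49
Subcooling = 6 K

6


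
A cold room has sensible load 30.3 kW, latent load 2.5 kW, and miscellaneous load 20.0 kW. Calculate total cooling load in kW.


Q_total = Q_s + Q_l + Q_misc
Q_total = 30.3 + 2.5 + 20.0
Q_total = 52.8 kW

52.8


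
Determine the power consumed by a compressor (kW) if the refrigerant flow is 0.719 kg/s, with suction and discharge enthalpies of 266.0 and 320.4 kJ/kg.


dh = 320.4 - 266.0 = 54.4 kJ/kg
W = m_dot * dh = 0.719 * 54.4 = 39.11 kW

39.11


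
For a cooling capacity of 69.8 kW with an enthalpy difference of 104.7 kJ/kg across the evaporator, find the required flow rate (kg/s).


m_dot = Q / dh
m_dot = 69.8 / 104.7
m_dot = 0.6667 kg/s

0.6667


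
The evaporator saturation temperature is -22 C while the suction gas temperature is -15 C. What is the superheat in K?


Superheat = T_suction - T_evap
Superheat = -15 - (-22)
Superheat = 7 K

7


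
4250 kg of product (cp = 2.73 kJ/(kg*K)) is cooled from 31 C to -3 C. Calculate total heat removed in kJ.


dT = 31 - (-3) = 34 K
Q = m * cp * dT = 4250 * 2.73 * 34
Q = 394485 kJ

394485


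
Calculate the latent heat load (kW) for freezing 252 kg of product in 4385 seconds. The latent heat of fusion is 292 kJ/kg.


Q_lat = m * h_fg / t
Q_lat = 252 * 292 / 4385
Q_lat = 16.78 kW

16.78


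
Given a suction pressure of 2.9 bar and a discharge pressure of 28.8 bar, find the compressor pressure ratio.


PR = P_high / P_low
PR = 28.8 / 2.9
PR = 9.931

9.931


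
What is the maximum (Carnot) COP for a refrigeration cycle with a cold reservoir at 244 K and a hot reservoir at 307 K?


dT = 307 - 244 = 63 K
COP_carnot = T_cold / dT = 244 / 63
COP_carnot = 3.873

3.873


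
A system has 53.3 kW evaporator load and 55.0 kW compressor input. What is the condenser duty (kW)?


Q_cond = Q_evap + W
Q_cond = 53.3 + 55.0
Q_cond = 108.3 kW

108.3


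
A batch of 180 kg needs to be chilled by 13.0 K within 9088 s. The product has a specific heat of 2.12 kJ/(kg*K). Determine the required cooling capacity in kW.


Q = m * cp * dT / t
Q = 180 * 2.12 * 13.0 / 9088
Q = 0.546 kW

0.546


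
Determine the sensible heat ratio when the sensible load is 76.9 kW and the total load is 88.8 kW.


SHR = Q_sensible / Q_total
SHR = 76.9 / 88.8
SHR = 0.866

0.866


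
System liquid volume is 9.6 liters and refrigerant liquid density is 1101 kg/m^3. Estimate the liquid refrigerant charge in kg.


Charge = V * rho / 1000
Charge = 9.6 * 1101 / 1000
Charge = 10.57 kg

10.57


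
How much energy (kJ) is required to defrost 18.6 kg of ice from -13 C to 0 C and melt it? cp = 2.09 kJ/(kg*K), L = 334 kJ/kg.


Sensible heat = cp * dT = 2.09 * 13 = 27.17 kJ/kg
Total per kg = 27.17 + 334 = 361.17 kJ/kg
Q = m * total = 18.6 * 361.17
Q = 6717.8 kJ

6717.8


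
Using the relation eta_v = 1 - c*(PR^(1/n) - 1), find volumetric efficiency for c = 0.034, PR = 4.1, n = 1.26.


PR^(1/n) = 4.1^(1/1.26) = 3.06433608
eta_v = 1 - 0.034 * (3.06433608 - 1)
eta_v = 0.9298

0.9298


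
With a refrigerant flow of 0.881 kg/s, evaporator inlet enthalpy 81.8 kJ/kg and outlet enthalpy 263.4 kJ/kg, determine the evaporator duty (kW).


dh = 263.4 - 81.8 = 181.6 kJ/kg
Q_evap = m_dot * dh = 0.881 * 181.6
Q_evap = 159.99 kW

159.99


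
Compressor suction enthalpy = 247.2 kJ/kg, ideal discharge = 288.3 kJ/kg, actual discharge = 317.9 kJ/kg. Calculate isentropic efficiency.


dh_ideal = 288.3 - 247.2 = 41.1 kJ/kg
dh_actual = 317.9 - 247.2 = 70.7 kJ/kg
eta_s = dh_ideal / dh_actual = 41.1 / 70.7
eta_s = 0.5813

0.5813


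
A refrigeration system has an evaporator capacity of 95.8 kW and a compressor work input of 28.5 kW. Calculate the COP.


COP = Q_evap / W
COP = 95.8 / 28.5
COP = 3.361

3.361


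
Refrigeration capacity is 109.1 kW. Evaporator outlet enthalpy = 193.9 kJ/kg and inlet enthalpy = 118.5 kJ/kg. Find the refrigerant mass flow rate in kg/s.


dh = 193.9 - 118.5 = 75.4 kJ/kg
m_dot = Q / dh = 109.1 / 75.4 = 1.4469 kg/s

1.4469


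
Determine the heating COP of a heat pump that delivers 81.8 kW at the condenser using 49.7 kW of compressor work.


COP_hp = Q_cond / W
COP_hp = 81.8 / 49.7
COP_hp = 1.646

1.646


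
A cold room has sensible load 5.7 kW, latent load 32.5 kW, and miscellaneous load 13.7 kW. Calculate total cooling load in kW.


Q_total = Q_s + Q_l + Q_misc
Q_total = 5.7 + 32.5 + 13.7
Q_total = 51.9 kW

51.9


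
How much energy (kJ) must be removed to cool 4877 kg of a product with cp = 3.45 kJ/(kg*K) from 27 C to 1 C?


dT = 27 - (1) = 26 K
Q = m * cp * dT = 4877 * 3.45 * 26
Q = 437467 kJ

437467


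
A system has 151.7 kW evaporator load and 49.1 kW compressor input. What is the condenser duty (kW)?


Q_cond = Q_evap + W
Q_cond = 151.7 + 49.1
Q_cond = 200.8 kW

200.8


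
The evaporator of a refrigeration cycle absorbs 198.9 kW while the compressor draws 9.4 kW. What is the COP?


COP = Q_evap / W
COP = 198.9 / 9.4
COP = 21.16

21.16


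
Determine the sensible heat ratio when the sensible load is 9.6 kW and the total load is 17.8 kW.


SHR = Q_sensible / Q_total
SHR = 9.6 / 17.8
SHR = 0.539

0.539


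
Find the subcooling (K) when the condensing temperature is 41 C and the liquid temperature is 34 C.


Subcooling = T_cond - T_liquid
Subcooling = 41 - 34
Subcooling = 7 K

7


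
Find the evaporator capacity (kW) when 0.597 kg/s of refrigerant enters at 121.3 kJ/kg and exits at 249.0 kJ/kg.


dh = 249.0 - 121.3 = 127.7 kJ/kg
Q_evap = m_dot * dh = 0.597 * 127.7
Q_evap = 76.24 kW

76.24


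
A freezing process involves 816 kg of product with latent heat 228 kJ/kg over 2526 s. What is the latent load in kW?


Q_lat = m * h_fg / t
Q_lat = 816 * 228 / 2526
Q_lat = 73.65 kW

73.65


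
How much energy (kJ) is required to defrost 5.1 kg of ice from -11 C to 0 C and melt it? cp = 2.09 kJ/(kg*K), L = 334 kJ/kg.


Sensible heat = cp * dT = 2.09 * 11 = 22.99 kJ/kg
Total per kg = 22.99 + 334 = 356.99 kJ/kg
Q = m * total = 5.1 * 356.99
Q = 1820.6 kJ

1820.6


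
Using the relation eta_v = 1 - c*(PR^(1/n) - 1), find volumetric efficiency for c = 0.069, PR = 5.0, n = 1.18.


PR^(1/n) = 5.0^(1/1.18) = 3.91153717
eta_v = 1 - 0.069 * (3.91153717 - 1)
eta_v = 0.7991

0.7991


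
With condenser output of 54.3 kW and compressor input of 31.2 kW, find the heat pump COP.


COP_hp = Q_cond / W
COP_hp = 54.3 / 31.2
COP_hp = 1.74

1.74


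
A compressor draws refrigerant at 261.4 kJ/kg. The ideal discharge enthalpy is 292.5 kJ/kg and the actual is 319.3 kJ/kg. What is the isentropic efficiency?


dh_ideal = 292.5 - 261.4 = 31.1 kJ/kg
dh_actual = 319.3 - 261.4 = 57.9 kJ/kg
eta_s = dh_ideal / dh_actual = 31.1 / 57.9
eta_s = 0.5371

0.5371


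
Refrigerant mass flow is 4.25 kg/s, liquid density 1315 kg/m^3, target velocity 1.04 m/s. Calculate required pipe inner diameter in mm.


A = m_dot / (rho * v) = 4.25 / (1315 * 1.04) = 0.003107633811 m^2
d = sqrt(4*A/pi) * 1000
d = 62.9 mm

62.9


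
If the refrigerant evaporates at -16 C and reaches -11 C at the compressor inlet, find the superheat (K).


Superheat = T_suction - T_evap
Superheat = -11 - (-16)
Superheat = 5 K

5


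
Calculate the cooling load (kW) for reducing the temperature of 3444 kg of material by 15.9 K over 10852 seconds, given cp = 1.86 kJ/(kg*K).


Q = m * cp * dT / t
Q = 3444 * 1.86 * 15.9 / 10852
Q = 9.386 kW

9.386


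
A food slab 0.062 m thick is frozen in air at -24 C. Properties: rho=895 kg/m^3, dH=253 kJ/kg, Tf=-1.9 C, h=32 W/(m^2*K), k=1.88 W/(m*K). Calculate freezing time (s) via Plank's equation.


dT = -1.9 - (-24) = 22.1 K
term1 = a/(2h) = 0.062/(2*32) = 0.00096875
term2 = a^2/(8k) = 0.062^2/(8*1.88) = 0.0002555851064
t = rho*dH*1000/dT * (term1 + term2)
t = 895*253*1000/22.1 * (0.00096875 + 0.0002555851064)
t = 12544 s

12544


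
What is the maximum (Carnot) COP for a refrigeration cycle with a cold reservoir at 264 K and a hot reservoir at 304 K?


dT = 304 - 264 = 40 K
COP_carnot = T_cold / dT = 264 / 40
COP_carnot = 6.6

6.6


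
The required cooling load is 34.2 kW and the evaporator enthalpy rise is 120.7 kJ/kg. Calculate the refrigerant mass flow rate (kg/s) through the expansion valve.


m_dot = Q / dh
m_dot = 34.2 / 120.7
m_dot = 0.2833 kg/s

0.2833


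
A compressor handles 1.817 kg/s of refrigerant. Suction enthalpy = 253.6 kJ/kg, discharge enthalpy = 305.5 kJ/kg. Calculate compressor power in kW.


dh = 305.5 - 253.6 = 51.9 kJ/kg
W = m_dot * dh = 1.817 * 51.9 = 94.3 kW

94.3


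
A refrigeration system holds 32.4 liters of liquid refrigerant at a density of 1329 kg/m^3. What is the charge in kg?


Charge = V * rho / 1000
Charge = 32.4 * 1329 / 1000
Charge = 43.06 kg

43.06


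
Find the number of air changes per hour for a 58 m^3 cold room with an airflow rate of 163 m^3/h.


ACH = flow / volume
ACH = 163 / 58
ACH = 2.81

2.81


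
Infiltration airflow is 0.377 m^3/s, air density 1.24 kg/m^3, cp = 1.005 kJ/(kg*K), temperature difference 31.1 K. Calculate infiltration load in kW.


Q = V_dot * rho * cp * dT
Q = 0.377 * 1.24 * 1.005 * 31.1
Q = 14.611 kW

14.611


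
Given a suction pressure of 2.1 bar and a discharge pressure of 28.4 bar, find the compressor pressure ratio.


PR = P_high / P_low
PR = 28.4 / 2.1
PR = 13.524

13.524


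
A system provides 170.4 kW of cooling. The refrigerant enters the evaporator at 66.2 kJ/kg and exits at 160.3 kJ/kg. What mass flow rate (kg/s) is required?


dh = 160.3 - 66.2 = 94.1 kJ/kg
m_dot = Q / dh = 170.4 / 94.1 = 1.8108 kg/s

1.8108


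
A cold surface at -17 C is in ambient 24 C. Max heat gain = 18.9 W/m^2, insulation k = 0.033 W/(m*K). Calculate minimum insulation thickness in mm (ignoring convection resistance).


dT = 24 - (-17) = 41 K
thickness = k * dT / q_max * 1000
thickness = 0.033 * 41 / 18.9 * 1000
thickness = 71.6 mm

71.6


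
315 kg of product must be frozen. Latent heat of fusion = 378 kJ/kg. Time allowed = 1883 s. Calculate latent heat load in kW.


Q_lat = m * h_fg / t
Q_lat = 315 * 378 / 1883
Q_lat = 63.23 kW

63.23


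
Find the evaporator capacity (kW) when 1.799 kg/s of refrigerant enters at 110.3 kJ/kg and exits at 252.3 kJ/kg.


dh = 252.3 - 110.3 = 142.0 kJ/kg
Q_evap = m_dot * dh = 1.799 * 142.0
Q_evap = 255.46 kW

255.46


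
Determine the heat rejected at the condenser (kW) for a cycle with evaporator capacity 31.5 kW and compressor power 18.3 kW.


Q_cond = Q_evap + W
Q_cond = 31.5 + 18.3
Q_cond = 49.8 kW

49.8


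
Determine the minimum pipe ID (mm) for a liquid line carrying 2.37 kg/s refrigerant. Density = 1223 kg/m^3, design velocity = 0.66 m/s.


A = m_dot / (rho * v) = 2.37 / (1223 * 0.66) = 0.002936148071 m^2
d = sqrt(4*A/pi) * 1000
d = 61.1 mm

61.1


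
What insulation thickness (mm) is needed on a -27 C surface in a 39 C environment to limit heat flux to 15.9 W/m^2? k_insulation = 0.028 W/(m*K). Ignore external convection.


dT = 39 - (-27) = 66 K
thickness = k * dT / q_max * 1000
thickness = 0.028 * 66 / 15.9 * 1000
thickness = 116.2 mm

116.2


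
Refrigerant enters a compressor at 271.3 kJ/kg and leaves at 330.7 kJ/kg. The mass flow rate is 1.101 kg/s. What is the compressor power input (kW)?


dh = 330.7 - 271.3 = 59.4 kJ/kg
W = m_dot * dh = 1.101 * 59.4 = 65.4 kW

65.4


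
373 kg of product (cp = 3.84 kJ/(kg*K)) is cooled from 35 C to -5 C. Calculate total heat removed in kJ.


dT = 35 - (-5) = 40 K
Q = m * cp * dT = 373 * 3.84 * 40
Q = 57293 kJ

57293


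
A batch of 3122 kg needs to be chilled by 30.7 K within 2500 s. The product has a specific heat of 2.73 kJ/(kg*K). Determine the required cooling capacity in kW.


Q = m * cp * dT / t
Q = 3122 * 2.73 * 30.7 / 2500
Q = 104.663 kW

104.663


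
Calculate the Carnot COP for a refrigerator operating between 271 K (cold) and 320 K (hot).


dT = 320 - 271 = 49 K
COP_carnot = T_cold / dT = 271 / 49
COP_carnot = 5.531

5.531


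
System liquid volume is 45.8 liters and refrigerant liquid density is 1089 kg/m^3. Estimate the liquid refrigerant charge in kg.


Charge = V * rho / 1000
Charge = 45.8 * 1089 / 1000
Charge = 49.88 kg

49.88


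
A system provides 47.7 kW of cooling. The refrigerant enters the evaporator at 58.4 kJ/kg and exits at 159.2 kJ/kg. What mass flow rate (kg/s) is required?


dh = 159.2 - 58.4 = 100.8 kJ/kg
m_dot = Q / dh = 47.7 / 100.8 = 0.4732 kg/s

0.4732


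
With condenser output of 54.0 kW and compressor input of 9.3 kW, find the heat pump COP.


COP_hp = Q_cond / W
COP_hp = 54.0 / 9.3
COP_hp = 5.806

5.806


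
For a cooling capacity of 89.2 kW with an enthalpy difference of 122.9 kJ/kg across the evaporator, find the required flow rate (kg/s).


m_dot = Q / dh
m_dot = 89.2 / 122.9
m_dot = 0.7258 kg/s

0.7258


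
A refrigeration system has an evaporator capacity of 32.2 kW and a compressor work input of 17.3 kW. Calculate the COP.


COP = Q_evap / W
COP = 32.2 / 17.3
COP = 1.861

1.861


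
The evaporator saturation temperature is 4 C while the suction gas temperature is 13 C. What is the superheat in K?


Superheat = T_suction - T_evap
Superheat = 13 - (4)
Superheat = 9 K

9


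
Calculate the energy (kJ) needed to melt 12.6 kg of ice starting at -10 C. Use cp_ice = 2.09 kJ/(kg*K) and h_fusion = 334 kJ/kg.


Sensible heat = cp * dT = 2.09 * 10 = 20.9 kJ/kg
Total per kg = 20.9 + 334 = 354.9 kJ/kg
Q = m * total = 12.6 * 354.9
Q = 4471.7 kJ

4471.7


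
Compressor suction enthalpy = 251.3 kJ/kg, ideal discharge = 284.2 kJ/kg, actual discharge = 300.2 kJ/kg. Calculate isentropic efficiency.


dh_ideal = 284.2 - 251.3 = 32.9 kJ/kg
dh_actual = 300.2 - 251.3 = 48.9 kJ/kg
eta_s = dh_ideal / dh_actual = 32.9 / 48.9
eta_s = 0.6728

0.6728


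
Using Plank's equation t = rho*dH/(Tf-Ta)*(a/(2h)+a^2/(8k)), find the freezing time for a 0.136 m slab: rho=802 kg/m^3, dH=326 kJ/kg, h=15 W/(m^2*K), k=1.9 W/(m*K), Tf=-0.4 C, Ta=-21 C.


dT = -0.4 - (-21) = 20.6 K
term1 = a/(2h) = 0.136/(2*15) = 0.004533333333
term2 = a^2/(8k) = 0.136^2/(8*1.9) = 0.001216842105
t = rho*dH*1000/dT * (term1 + term2)
t = 802*326*1000/20.6 * (0.004533333333 + 0.001216842105)
t = 72980 s

72980


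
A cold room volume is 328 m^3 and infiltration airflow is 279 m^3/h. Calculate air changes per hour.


ACH = flow / volume
ACH = 279 / 328
ACH = 0.851

0.851


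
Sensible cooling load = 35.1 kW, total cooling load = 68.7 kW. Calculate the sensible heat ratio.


SHR = Q_sensible / Q_total
SHR = 35.1 / 68.7
SHR = 0.511

0.511


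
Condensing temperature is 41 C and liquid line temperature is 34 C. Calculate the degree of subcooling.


Subcooling = T_cond - T_liquid
Subcooling = 41 - 34
Subcooling = 7 K

7


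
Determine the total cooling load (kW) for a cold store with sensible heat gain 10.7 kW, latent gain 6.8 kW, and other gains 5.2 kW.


Q_total = Q_s + Q_l + Q_misc
Q_total = 10.7 + 6.8 + 5.2
Q_total = 22.7 kW

22.7


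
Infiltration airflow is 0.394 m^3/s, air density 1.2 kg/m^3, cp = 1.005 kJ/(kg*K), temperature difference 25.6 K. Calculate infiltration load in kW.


Q = V_dot * rho * cp * dT
Q = 0.394 * 1.2 * 1.005 * 25.6
Q = 12.164 kW

12.164


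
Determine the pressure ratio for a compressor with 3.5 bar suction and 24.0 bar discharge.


PR = P_high / P_low
PR = 24.0 / 3.5
PR = 6.857

6.857


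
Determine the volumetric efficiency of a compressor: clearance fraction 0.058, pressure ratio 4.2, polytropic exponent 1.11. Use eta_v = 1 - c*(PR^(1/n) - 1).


PR^(1/n) = 4.2^(1/1.11) = 3.64322377
eta_v = 1 - 0.058 * (3.64322377 - 1)
eta_v = 0.8467

0.8467


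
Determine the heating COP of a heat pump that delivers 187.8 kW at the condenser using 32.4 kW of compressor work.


COP_hp = Q_cond / W
COP_hp = 187.8 / 32.4
COP_hp = 5.796

5.796


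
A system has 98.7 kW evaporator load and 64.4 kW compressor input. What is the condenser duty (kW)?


Q_cond = Q_evap + W
Q_cond = 98.7 + 64.4
Q_cond = 163.1 kW

163.1


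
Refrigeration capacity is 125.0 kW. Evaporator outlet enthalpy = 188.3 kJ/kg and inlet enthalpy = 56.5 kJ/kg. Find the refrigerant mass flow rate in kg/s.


dh = 188.3 - 56.5 = 131.8 kJ/kg
m_dot = Q / dh = 125.0 / 131.8 = 0.9484 kg/s

0.9484
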